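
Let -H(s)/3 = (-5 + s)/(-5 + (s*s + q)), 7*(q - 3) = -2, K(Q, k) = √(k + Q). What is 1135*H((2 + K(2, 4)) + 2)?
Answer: 1882965/38 - 770665*√6/38 ≈ -125.55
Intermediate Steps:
K(Q, k) = √(Q + k)
q = 19/7 (q = 3 + (⅐)*(-2) = 3 - 2/7 = 19/7 ≈ 2.7143)
H(s) = -3*(-5 + s)/(-16/7 + s²) (H(s) = -3*(-5 + s)/(-5 + (s*s + 19/7)) = -3*(-5 + s)/(-5 + (s² + 19/7)) = -3*(-5 + s)/(-5 + (19/7 + s²)) = -3*(-5 + s)/(-16/7 + s²))
1135*H((2 + K(2, 4)) + 2) = 1135*(21*(5 - ((2 + √(2 + 4)) + 2))/(-16 + 7*((2 + √(2 + 4)) + 2)²)) = 1135*(21*(5 - ((2 + √6) + 2))/(-16 + 7*((2 + √6) + 2)²)) = 1135*(21*(5 - (4 + √6))/(-16 + 7*(4 + √6)²)) = 1135*(21*(5 + (-4 - √6))/(-16 + 7*(4 + √6)²)) = 1135*(21*(1 - √6)/(-16 + 7*(4 + √6)²)) = 23835*(1 - √6)/(-16 + 7*(4 + √6)²)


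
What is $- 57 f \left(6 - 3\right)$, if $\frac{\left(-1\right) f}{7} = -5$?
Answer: $-5985$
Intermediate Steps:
$f = 35$ ($f = \left(-7\right) \left(-5\right) = 35$)
$- 57 f \left(6 - 3\right) = - 57 \cdot 35 \left(6 - 3\right) = - 57 \cdot 35 \cdot 3 = \left(-57\right) 105 = -5985$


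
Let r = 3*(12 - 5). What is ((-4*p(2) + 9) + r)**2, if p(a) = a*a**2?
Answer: 4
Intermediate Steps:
p(a) = a**3
r = 21 (r = 3*7 = 21)
((-4*p(2) + 9) + r)**2 = ((-4*2**3 + 9) + 21)**2 = ((-4*8 + 9) + 21)**2 = ((-32 + 9) + 21)**2 = (-23 + 21)**2 = (-2)**2 = 4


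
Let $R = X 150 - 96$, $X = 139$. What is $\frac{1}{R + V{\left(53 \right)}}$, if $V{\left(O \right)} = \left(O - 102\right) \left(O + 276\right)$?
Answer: $\frac{1}{4633} \approx 0.00021584$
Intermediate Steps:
$V{\left(O \right)} = \left(-102 + O\right) \left(276 + O\right)$
$R = 20754$ ($R = 139 \cdot 150 - 96 = 20850 - 96 = 20754$)
$\frac{1}{R + V{\left(53 \right)}} = \frac{1}{20754 + \left(-28152 + 53^{2} + 174 \cdot 53\right)} = \frac{1}{20754 + \left(-28152 + 2809 + 9222\right)} = \frac{1}{20754 - 16121} = \frac{1}{4633}$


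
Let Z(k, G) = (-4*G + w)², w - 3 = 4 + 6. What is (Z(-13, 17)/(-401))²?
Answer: 9150625/160801 ≈ 56.906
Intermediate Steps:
w = 13 (w = 3 + (4 + 6) = 3 + 10 = 13)
Z(k, G) = (13 - 4*G)² (Z(k, G) = (-4*G + 13)² = (13 - 4*G)²)
(Z(-13, 17)/(-401))² = ((-13 + 4*17)²/(-401))² = ((-13 + 68)²*(-1/401))² = (55²*(-1/401))² = (3025*(-1/401))² = (-3025/401)² = 9150625/160801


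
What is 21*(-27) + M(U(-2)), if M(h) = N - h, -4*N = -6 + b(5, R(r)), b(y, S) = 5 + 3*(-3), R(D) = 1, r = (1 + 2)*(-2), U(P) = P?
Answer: -1125/2 ≈ -562.50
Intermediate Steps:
r = -6 (r = 3*(-2) = -6)
b(y, S) = -4 (b(y, S) = 5 - 9 = -4)
N = 5/2 (N = -(-6 - 4)/4 = -1/4*(-10) = 5/2 ≈ 2.5000)
M(h) = 5/2 - h
21*(-27) + M(U(-2)) = 21*(-27) + (5/2 - 1*(-2)) = -567 + (5/2 + 2) = -567 + 9/2 = -1125/2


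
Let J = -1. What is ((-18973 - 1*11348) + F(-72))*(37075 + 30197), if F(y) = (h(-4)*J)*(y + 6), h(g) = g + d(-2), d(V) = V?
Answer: -2066394024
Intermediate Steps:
h(g) = -2 + g (h(g) = g - 2 = -2 + g)
F(y) = 36 + 6*y (F(y) = ((-2 - 4)*(-1))*(y + 6) = (-6*(-1))*(6 + y) = 6*(6 + y) = 36 + 6*y)
((-18973 - 1*11348) + F(-72))*(37075 + 30197) = ((-18973 - 1*11348) + (36 + 6*(-72)))*(37075 + 30197) = ((-18973 - 11348) + (36 - 432))*67272 = (-30321 - 396)*67272 = -30717*67272 = -2066394024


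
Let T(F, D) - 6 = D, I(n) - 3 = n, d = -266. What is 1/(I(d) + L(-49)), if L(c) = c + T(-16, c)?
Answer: -1/355 ≈ -0.0028169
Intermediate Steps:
I(n) = 3 + n
T(F, D) = 6 + D
L(c) = 6 + 2*c (L(c) = c + (6 + c) = 6 + 2*c)
1/(I(d) + L(-49)) = 1/((3 - 266) + (6 + 2*(-49))) = 1/(-263 + (6 - 98)) = 1/(-263 - 92) = 1/(-355) = -1/355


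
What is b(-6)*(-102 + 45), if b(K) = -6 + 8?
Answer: -114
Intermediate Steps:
b(K) = 2
b(-6)*(-102 + 45) = 2*(-102 + 45) = 2*(-57) = -114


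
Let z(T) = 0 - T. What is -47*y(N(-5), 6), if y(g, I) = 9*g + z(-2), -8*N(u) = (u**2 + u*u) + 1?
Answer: 20821/8 ≈ 2602.6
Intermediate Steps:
N(u) = -1/8 - u**2/4 (N(u) = -((u**2 + u*u) + 1)/8 = -((u**2 + u**2) + 1)/8 = -(2*u**2 + 1)/8 = -(1 + 2*u**2)/8 = -1/8 - u**2/4)
z(T) = -T
y(g, I) = 2 + 9*g (y(g, I) = 9*g - 1*(-2) = 9*g + 2 = 2 + 9*g)
-47*y(N(-5), 6) = -47*(2 + 9*(-1/8 - 1/4*(-5)**2)) = -47*(2 + 9*(-1/8 - 1/4*25)) = -47*(2 + 9*(-1/8 - 25/4)) = -47*(2 + 9*(-51/8)) = -47*(2 - 459/8) = -47*(-443/8) = 20821/8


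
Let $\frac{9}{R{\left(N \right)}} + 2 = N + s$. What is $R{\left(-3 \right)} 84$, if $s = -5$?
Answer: $- \frac{378}{5} \approx -75.6$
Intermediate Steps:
$R{\left(N \right)} = \frac{9}{-7 + N}$ ($R{\left(N \right)} = \frac{9}{-2 + \left(N - 5\right)} = \frac{9}{-2 + \left(-5 + N\right)} = \frac{9}{-7 + N}$)
$R{\left(-3 \right)} 84 = \frac{9}{-7 - 3} \cdot 84 = \frac{9}{-10} \cdot 84 = 9 \left(- \frac{1}{10}\right) 84 = \left(- \frac{9}{10}\right) 84 = - \frac{378}{5}$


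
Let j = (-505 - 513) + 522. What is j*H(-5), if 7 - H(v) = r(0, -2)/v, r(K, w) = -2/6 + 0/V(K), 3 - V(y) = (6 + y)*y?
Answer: -51584/15 ≈ -3438.9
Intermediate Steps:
V(y) = 3 - y*(6 + y) (V(y) = 3 - (6 + y)*y = 3 - y*(6 + y))
r(K, w) = -⅓ (r(K, w) = -2/6 + 0/(3 - K² - 6*K) = -2*⅙ + 0 = -⅓ + 0 = -⅓)
H(v) = 7 + 1/(3*v) (H(v) = 7 - (-1)/(3*v) = 7 + 1/(3*v))
j = -496 (j = -1018 + 522 = -496)
j*H(-5) = -496*(7 + (⅓)/(-5)) = -496*(7 + (⅓)*(-⅕)) = -496*(7 - 1/15) = -496*104/15 = -51584/15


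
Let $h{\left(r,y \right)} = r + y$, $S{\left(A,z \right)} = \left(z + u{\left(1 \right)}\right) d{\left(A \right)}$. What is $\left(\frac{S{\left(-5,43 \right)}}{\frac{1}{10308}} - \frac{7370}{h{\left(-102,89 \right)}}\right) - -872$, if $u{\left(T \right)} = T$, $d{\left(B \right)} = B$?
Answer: $- \frac{29462174}{13} \approx -2.2663 \cdot 10^{6}$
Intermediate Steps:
$S{\left(A,z \right)} = A \left(1 + z\right)$ ($S{\left(A,z \right)} = \left(z + 1\right) A = \left(1 + z\right) A = A \left(1 + z\right)$)
$\left(\frac{S{\left(-5,43 \right)}}{\frac{1}{10308}} - \frac{7370}{h{\left(-102,89 \right)}}\right) - -872 = \left(\frac{\left(-5\right) \left(1 + 43\right)}{\frac{1}{10308}} - \frac{7370}{-102 + 89}\right) - -872 = \left(\left(-5\right) 44 \frac{1}{\frac{1}{10308}} - \frac{7370}{-13}\right) + 872 = \left(\left(-220\right) 10308 - - \frac{7370}{13}\right) + 872 = \left(-2267760 + \frac{7370}{13}\right) + 872 = - \frac{29473510}{13} + 872 = - \frac{29462174}{13}$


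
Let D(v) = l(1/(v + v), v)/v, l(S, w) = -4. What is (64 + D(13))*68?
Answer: 56304/13 ≈ 4331.1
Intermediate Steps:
D(v) = -4/v
(64 + D(13))*68 = (64 - 4/13)*68 = (828/13)*68 = 56304/13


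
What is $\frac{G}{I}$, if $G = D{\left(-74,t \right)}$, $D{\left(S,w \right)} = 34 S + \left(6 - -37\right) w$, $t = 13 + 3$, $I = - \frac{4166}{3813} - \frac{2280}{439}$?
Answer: $\frac{1529950998}{5261257} \approx 290.8$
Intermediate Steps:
$I = - \frac{10522514}{1673907}$ ($I = \left(-4166\right) \frac{1}{3813} - \frac{2280}{439} = - \frac{4166}{3813} - \frac{2280}{439} = - \frac{10522514}{1673907} \approx -6.2862$)
$t = 16$
$D{\left(S,w \right)} = 34 S + 43 w$ ($D{\left(S,w \right)} = 34 S + \left(6 + 37\right) w = 34 S + 43 w$)
$G = -1828$ ($G = 34 \left(-74\right) + 43 \cdot 16 = -2516 + 688 = -1828$)
$\frac{G}{I} = - \frac{1828}{- \frac{10522514}{1673907}} = \left(-1828\right) \left(- \frac{1673907}{10522514}\right) = \frac{1529950998}{5261257}$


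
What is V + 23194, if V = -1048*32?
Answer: -10342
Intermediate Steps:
V = -33536
V + 23194 = -33536 + 23194 = -10342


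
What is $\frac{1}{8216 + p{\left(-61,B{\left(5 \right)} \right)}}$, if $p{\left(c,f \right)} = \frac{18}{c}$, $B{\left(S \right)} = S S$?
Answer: $\frac{61}{501158} \approx 0.00012172$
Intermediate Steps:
$B{\left(S \right)} = S^{2}$
$\frac{1}{8216 + p{\left(-61,B{\left(5 \right)} \right)}} = \frac{1}{8216 + \frac{18}{-61}} = \frac{1}{8216 + 18 \left(- \frac{1}{61}\right)} = \frac{1}{8216 - \frac{18}{61}} = \frac{1}{\frac{501158}{61}} = \frac{61}{501158}$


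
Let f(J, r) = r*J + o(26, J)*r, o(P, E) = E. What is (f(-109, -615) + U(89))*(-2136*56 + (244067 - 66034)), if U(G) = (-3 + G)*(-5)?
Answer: 7806847880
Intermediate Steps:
U(G) = 15 - 5*G
f(J, r) = 2*J*r (f(J, r) = r*J + J*r = J*r + J*r = 2*J*r)
(f(-109, -615) + U(89))*(-2136*56 + (244067 - 66034)) = (2*(-109)*(-615) + (15 - 5*89))*(-2136*56 + (244067 - 66034)) = (134070 + (15 - 445))*(-119616 + 178033) = (134070 - 430)*58417 = 133640*58417 = 7806847880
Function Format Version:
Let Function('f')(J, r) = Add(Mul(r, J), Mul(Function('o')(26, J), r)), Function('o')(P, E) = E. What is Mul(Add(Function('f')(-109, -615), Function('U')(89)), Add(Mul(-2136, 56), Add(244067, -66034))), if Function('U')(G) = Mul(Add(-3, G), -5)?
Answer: 7806847880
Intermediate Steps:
Function('U')(G) = Add(15, Mul(-5, G))
Function('f')(J, r) = Mul(2, J, r) (Function('f')(J, r) = Add(Mul(r, J), Mul(J, r)) = Add(Mul(J, r), Mul(J, r)) = Mul(2, J, r))
Mul(Add(Function('f')(-109, -615), Function('U')(89)), Add(Mul(-2136, 56), Add(244067, -66034))) = Mul(Add(Mul(2, -109, -615), Add(15, Mul(-5, 89))), Add(Mul(-2136, 56), Add(244067, -66034))) = Mul(Add(134070, Add(15, -445)), Add(-119616, 178033)) = Mul(Add(134070, -430), 58417) = Mul(133640, 58417) = 7806847880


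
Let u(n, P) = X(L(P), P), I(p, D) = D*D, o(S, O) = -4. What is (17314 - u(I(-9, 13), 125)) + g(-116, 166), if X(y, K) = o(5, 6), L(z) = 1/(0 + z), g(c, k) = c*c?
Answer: 30774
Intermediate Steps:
g(c, k) = c**2
L(z) = 1/z
I(p, D) = D**2
X(y, K) = -4
u(n, P) = -4
(17314 - u(I(-9, 13), 125)) + g(-116, 166) = (17314 - 1*(-4)) + (-116)**2 = (17314 + 4) + 13456 = 17318 + 13456 = 30774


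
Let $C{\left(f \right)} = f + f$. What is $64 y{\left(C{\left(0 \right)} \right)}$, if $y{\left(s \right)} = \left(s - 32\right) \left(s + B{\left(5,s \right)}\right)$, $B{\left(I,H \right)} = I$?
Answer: $-10240$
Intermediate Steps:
$C{\left(f \right)} = 2 f$
$y{\left(s \right)} = \left(-32 + s\right) \left(5 + s\right)$ ($y{\left(s \right)} = \left(s - 32\right) \left(s + 5\right) = \left(-32 + s\right) \left(5 + s\right)$)
$64 y{\left(C{\left(0 \right)} \right)} = 64 \left(-160 + \left(2 \cdot 0\right)^{2} - 27 \cdot 2 \cdot 0\right) = 64 \left(-160 + 0^{2} - 0\right) = 64 \left(-160 + 0 + 0\right) = 64 \left(-160\right) = -10240$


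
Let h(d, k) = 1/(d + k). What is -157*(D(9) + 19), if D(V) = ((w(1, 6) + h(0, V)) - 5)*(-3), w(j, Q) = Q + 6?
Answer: 1099/3 ≈ 366.33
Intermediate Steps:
w(j, Q) = 6 + Q
D(V) = -21 - 3/V (D(V) = (((6 + 6) + 1/(0 + V)) - 5)*(-3) = ((12 + 1/V) - 5)*(-3) = (7 + 1/V)*(-3) = -21 - 3/V)
-157*(D(9) + 19) = -157*((-21 - 3/9) + 19) = -157*((-21 - 3*⅑) + 19) = -157*((-21 - ⅓) + 19) = -157*(-64/3 + 19) = -157*(-7/3) = 1099/3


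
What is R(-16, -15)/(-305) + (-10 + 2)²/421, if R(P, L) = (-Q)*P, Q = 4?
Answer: -7424/128405 ≈ -0.057817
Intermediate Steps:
R(P, L) = -4*P (R(P, L) = (-1*4)*P = -4*P)
R(-16, -15)/(-305) + (-10 + 2)²/421 = -4*(-16)/(-305) + (-10 + 2)²/421 = 64*(-1/305) + (-8)²*(1/421) = -64/305 + 64*(1/421) = -64/305 + 64/421 = -7424/128405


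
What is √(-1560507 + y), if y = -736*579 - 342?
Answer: 3*I*√220777 ≈ 1409.6*I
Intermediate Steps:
y = -426486 (y = -426144 - 342 = -426486)
√(-1560507 + y) = √(-1560507 - 426486) = √(-1986993) = 3*I*√220777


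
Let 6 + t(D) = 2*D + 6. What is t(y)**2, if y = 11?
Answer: 484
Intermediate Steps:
t(D) = 2*D (t(D) = -6 + (2*D + 6) = -6 + (6 + 2*D) = 2*D)
t(y)**2 = (2*11)**2 = 22**2 = 484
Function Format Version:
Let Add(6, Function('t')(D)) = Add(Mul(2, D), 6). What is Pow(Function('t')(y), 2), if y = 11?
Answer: 484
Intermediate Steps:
Function('t')(D) = Mul(2, D) (Function('t')(D) = Add(-6, Add(Mul(2, D), 6)) = Add(-6, Add(6, Mul(2, D))) = Mul(2, D))
Pow(Function('t')(y), 2) = Pow(Mul(2, 11), 2) = Pow(22, 2) = 484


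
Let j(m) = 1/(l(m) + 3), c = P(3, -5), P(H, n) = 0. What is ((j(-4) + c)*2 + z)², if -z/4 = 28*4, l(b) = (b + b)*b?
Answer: 245799684/1225 ≈ 2.0065e+5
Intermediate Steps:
l(b) = 2*b² (l(b) = (2*b)*b = 2*b²)
c = 0
j(m) = 1/(3 + 2*m²) (j(m) = 1/(2*m² + 3) = 1/(3 + 2*m²))
z = -448 (z = -112*4 = -4*112 = -448)
((j(-4) + c)*2 + z)² = ((1/(3 + 2*(-4)²) + 0)*2 - 448)² = ((1/(3 + 2*16) + 0)*2 - 448)² = ((1/(3 + 32) + 0)*2 - 448)² = ((1/35 + 0)*2 - 448)² = ((1/35)*2 - 448)² = (2/35 - 448)² = (-15678/35)² = 245799684/1225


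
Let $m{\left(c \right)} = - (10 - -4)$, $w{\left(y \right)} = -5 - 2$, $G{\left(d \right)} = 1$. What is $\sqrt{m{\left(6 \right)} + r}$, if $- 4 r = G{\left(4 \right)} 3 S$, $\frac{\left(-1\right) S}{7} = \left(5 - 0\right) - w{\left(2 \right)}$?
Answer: $7$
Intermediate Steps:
$w{\left(y \right)} = -7$ ($w{\left(y \right)} = -5 - 2 = -7$)
$S = -84$ ($S = - 7 \left(\left(5 - 0\right) - -7\right) = - 7 \left(\left(5 + 0\right) + 7\right) = - 7 \left(5 + 7\right) = \left(-7\right) 12 = -84$)
$m{\left(c \right)} = -14$ ($m{\left(c \right)} = - (10 + 4) = \left(-1\right) 14 = -14$)
$r = 63$ ($r = - \frac{1 \cdot 3 \left(-84\right)}{4} = - \frac{3 \left(-84\right)}{4} = \left(- \frac{1}{4}\right) \left(-252\right) = 63$)
$\sqrt{m{\left(6 \right)} + r} = \sqrt{-14 + 63} = \sqrt{49} = 7$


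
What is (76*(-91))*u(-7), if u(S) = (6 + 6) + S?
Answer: -34580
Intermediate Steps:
u(S) = 12 + S
(76*(-91))*u(-7) = (76*(-91))*(12 - 7) = -6916*5 = -34580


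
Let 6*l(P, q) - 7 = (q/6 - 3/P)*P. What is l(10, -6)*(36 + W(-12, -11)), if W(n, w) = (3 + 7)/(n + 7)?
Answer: -34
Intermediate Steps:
W(n, w) = 10/(7 + n)
l(P, q) = 7/6 + P*(-3/P + q/6)/6 (l(P, q) = 7/6 + ((q/6 - 3/P)*P)/6 = 7/6 + ((-3/P + q/6)*P)/6 = 7/6 + (P*(-3/P + q/6))/6 = 7/6 + P*(-3/P + q/6)/6)
l(10, -6)*(36 + W(-12, -11)) = (⅔ + (1/36)*10*(-6))*(36 + 10/(7 - 12)) = (⅔ - 5/3)*(36 + 10/(-5)) = -(36 + 10*(-⅕)) = -(36 - 2) = -1*34 = -34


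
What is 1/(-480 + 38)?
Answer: -1/442 ≈ -0.0022624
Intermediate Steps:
1/(-480 + 38) = 1/(-442) = -1/442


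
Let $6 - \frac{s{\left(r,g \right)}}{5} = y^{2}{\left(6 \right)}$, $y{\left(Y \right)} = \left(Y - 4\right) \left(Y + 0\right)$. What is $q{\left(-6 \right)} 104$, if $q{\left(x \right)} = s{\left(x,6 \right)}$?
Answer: $-71760$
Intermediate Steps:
$y{\left(Y \right)} = Y \left(-4 + Y\right)$ ($y{\left(Y \right)} = \left(-4 + Y\right) Y = Y \left(-4 + Y\right)$)
$s{\left(r,g \right)} = -690$ ($s{\left(r,g \right)} = 30 - 5 \left(6 \left(-4 + 6\right)\right)^{2} = 30 - 5 \left(6 \cdot 2\right)^{2} = 30 - 5 \cdot 12^{2} = 30 - 720 = -690$)
$q{\left(x \right)} = -690$
$q{\left(-6 \right)} 104 = \left(-690\right) 104 = -71760$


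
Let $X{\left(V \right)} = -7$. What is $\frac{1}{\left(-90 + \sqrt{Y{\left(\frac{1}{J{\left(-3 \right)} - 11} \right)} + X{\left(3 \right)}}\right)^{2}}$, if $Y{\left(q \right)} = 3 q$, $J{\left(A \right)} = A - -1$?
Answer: $\frac{169}{\left(1170 - i \sqrt{1222}\right)^{2}} \approx 0.00012313 + 7.3641 \cdot 10^{-6} i$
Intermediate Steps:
$J{\left(A \right)} = 1 + A$ ($J{\left(A \right)} = A + 1 = 1 + A$)
$\frac{1}{\left(-90 + \sqrt{Y{\left(\frac{1}{J{\left(-3 \right)} - 11} \right)} + X{\left(3 \right)}}\right)^{2}} = \frac{1}{\left(-90 + \sqrt{\frac{3}{\left(1 - 3\right) - 11} - 7}\right)^{2}} = \frac{1}{\left(-90 + \sqrt{\frac{3}{-2 - 11} - 7}\right)^{2}} = \frac{1}{\left(-90 + \sqrt{\frac{3}{-13} - 7}\right)^{2}} = \frac{1}{\left(-90 + \sqrt{3 \left(- \frac{1}{13}\right) - 7}\right)^{2}} = \frac{1}{\left(-90 + \sqrt{- \frac{3}{13} - 7}\right)^{2}} = \frac{1}{\left(-90 + \sqrt{- \frac{94}{13}}\right)^{2}} = \frac{1}{\left(-90 + \frac{i \sqrt{1222}}{13}\right)^{2}}$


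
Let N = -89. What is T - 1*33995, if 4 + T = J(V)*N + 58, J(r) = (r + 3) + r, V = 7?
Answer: -35454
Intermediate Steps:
J(r) = 3 + 2*r (J(r) = (3 + r) + r = 3 + 2*r)
T = -1459 (T = -4 + ((3 + 2*7)*(-89) + 58) = -4 + ((3 + 14)*(-89) + 58) = -4 + (17*(-89) + 58) = -4 + (-1513 + 58) = -4 - 1455 = -1459)
T - 1*33995 = -1459 - 1*33995 = -1459 - 33995 = -35454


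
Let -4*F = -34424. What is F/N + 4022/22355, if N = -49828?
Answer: 4010543/556952470 ≈ 0.0072009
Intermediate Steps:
F = 8606 (F = -1/4*(-34424) = 8606)
F/N + 4022/22355 = 8606/(-49828) + 4022/22355 = 8606*(-1/49828) + 4022*(1/22355) = -4303/24914 + 4022/22355 = 4010543/556952470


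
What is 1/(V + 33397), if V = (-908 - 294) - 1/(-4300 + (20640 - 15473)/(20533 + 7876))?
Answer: 122153533/3932733023344 ≈ 3.1061e-5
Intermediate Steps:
V = -146828518257/122153533 (V = -1202 - 1/(-4300 + 5167/28409) = -1202 - 1/(-122153533/28409) = -1202 - 1*(-28409/122153533) = -1202 + 28409/122153533 = -146828518257/122153533 ≈ -1202.0)
1/(V + 33397) = 1/(-146828518257/122153533 + 33397) = 1/(3932733023344/122153533) = 122153533/3932733023344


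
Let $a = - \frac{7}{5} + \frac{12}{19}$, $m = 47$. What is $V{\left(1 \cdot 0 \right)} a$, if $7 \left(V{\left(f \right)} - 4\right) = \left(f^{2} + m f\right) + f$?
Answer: $- \frac{292}{95} \approx -3.0737$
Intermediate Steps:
$V{\left(f \right)} = 4 + \frac{f^{2}}{7} + \frac{48 f}{7}$ ($V{\left(f \right)} = 4 + \frac{\left(f^{2} + 47 f\right) + f}{7} = 4 + \frac{f^{2} + 48 f}{7} = 4 + \left(\frac{f^{2}}{7} + \frac{48 f}{7}\right) = 4 + \frac{f^{2}}{7} + \frac{48 f}{7}$)
$a = - \frac{73}{95}$ ($a = \left(-7\right) \frac{1}{5} + 12 \cdot \frac{1}{19} = - \frac{7}{5} + \frac{12}{19} = - \frac{73}{95} \approx -0.76842$)
$V{\left(1 \cdot 0 \right)} a = \left(4 + \frac{\left(1 \cdot 0\right)^{2}}{7} + \frac{48 \cdot 1 \cdot 0}{7}\right) \left(- \frac{73}{95}\right) = \left(4 + \frac{0^{2}}{7} + \frac{48}{7} \cdot 0\right) \left(- \frac{73}{95}\right) = \left(4 + \frac{1}{7} \cdot 0 + 0\right) \left(- \frac{73}{95}\right) = \left(4 + 0 + 0\right) \left(- \frac{73}{95}\right) = 4 \left(- \frac{73}{95}\right) = - \frac{292}{95}$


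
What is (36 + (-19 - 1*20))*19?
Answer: -57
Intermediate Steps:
(36 + (-19 - 1*20))*19 = (36 + (-19 - 20))*19 = (36 - 39)*19 = -3*19 = -57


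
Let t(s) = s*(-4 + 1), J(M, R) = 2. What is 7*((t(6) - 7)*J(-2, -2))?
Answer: -350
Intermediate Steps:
t(s) = -3*s (t(s) = s*(-3) = -3*s)
7*((t(6) - 7)*J(-2, -2)) = 7*((-3*6 - 7)*2) = 7*((-18 - 7)*2) = 7*(-25*2) = 7*(-50) = -350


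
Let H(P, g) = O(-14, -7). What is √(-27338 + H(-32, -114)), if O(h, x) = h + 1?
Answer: 3*I*√3039 ≈ 165.38*I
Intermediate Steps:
O(h, x) = 1 + h
H(P, g) = -13 (H(P, g) = 1 - 14 = -13)
√(-27338 + H(-32, -114)) = √(-27338 - 13) = √(-27351) = 3*I*√3039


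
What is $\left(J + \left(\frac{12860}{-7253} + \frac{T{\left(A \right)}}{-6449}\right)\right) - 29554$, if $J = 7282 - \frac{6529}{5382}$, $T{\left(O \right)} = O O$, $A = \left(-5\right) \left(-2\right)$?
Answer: $- \frac{5607528549284581}{251740881054} \approx -22275.0$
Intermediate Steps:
$A = 10$
$T{\left(O \right)} = O^{2}$
$J = \frac{39185195}{5382}$ ($J = 7282 - \frac{6529}{5382} = \frac{39185195}{5382} \approx 7280.8$)
$\left(J + \left(\frac{12860}{-7253} + \frac{T{\left(A \right)}}{-6449}\right)\right) - 29554 = \left(\frac{39185195}{5382} + \left(\frac{12860}{-7253} + \frac{10^{2}}{-6449}\right)\right) - 29554 = \left(\frac{39185195}{5382} + \left(12860 \left(- \frac{1}{7253}\right) + 100 \left(- \frac{1}{6449}\right)\right)\right) - 29554 = \left(\frac{39185195}{5382} - \frac{83659440}{46774597}\right) - 29554 = \frac{1832421449385335}{251740881054} - 29554 = - \frac{5607528549284581}{251740881054}$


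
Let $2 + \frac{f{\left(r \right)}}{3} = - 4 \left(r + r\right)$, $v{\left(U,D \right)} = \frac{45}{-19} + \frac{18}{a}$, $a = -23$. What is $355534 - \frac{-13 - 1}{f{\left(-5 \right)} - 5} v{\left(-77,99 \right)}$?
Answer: $\frac{16935131744}{47633} \approx 3.5553 \cdot 10^{5}$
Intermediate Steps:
$v{\left(U,D \right)} = - \frac{1377}{437}$ ($v{\left(U,D \right)} = \frac{45}{-19} + \frac{18}{-23} = 45 \left(- \frac{1}{19}\right) + 18 \left(- \frac{1}{23}\right) = - \frac{45}{19} - \frac{18}{23} = - \frac{1377}{437}$)
$f{\left(r \right)} = -6 - 24 r$ ($f{\left(r \right)} = -6 + 3 \left(- 4 \left(r + r\right)\right) = -6 + 3 \left(- 4 \cdot 2 r\right) = -6 + 3 \left(- 8 r\right) = -6 - 24 r$)
$355534 - \frac{-13 - 1}{f{\left(-5 \right)} - 5} v{\left(-77,99 \right)} = 355534 - \frac{-13 - 1}{\left(-6 - -120\right) - 5} \left(- \frac{1377}{437}\right) = 355534 - - \frac{14}{\left(-6 + 120\right) - 5} \left(- \frac{1377}{437}\right) = 355534 - - \frac{14}{114 - 5} \left(- \frac{1377}{437}\right) = 355534 - - \frac{14}{109} \left(- \frac{1377}{437}\right) = 355534 - \left(-14\right) \frac{1}{109} \left(- \frac{1377}{437}\right) = 355534 - \left(- \frac{14}{109}\right) \left(- \frac{1377}{437}\right) = 355534 - \frac{19278}{47633} = \frac{16935131744}{47633}$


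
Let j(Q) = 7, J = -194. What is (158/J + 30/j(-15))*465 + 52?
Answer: 1131313/679 ≈ 1666.1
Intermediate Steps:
(158/J + 30/j(-15))*465 + 52 = (158/(-194) + 30/7)*465 + 52 = (158*(-1/194) + 30*(⅐))*465 + 52 = (-79/97 + 30/7)*465 + 52 = (2357/679)*465 + 52 = 1096005/679 + 52 = 1131313/679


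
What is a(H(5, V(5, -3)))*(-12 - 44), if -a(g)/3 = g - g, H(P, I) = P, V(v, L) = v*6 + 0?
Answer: 0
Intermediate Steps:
V(v, L) = 6*v (V(v, L) = 6*v + 0 = 6*v)
a(g) = 0 (a(g) = -3*(g - g) = -3*0 = 0)
a(H(5, V(5, -3)))*(-12 - 44) = 0*(-12 - 44) = 0*(-56) = 0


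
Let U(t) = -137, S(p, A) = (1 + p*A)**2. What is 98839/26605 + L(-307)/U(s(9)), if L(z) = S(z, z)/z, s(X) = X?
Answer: 236338034882001/1118979695 ≈ 2.1121e+5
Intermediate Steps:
S(p, A) = (1 + A*p)**2
L(z) = (1 + z**2)**2/z (L(z) = (1 + z*z)**2/z = (1 + z**2)**2/z)
98839/26605 + L(-307)/U(s(9)) = 98839/26605 + ((1 + (-307)**2)**2/(-307))/(-137) = 98839*(1/26605) - (1 + 94249)**2/307*(-1/137) = 98839/26605 - 1/307*94250**2*(-1/137) = 98839/26605 - 1/307*8883062500*(-1/137) = 98839/26605 - 8883062500/307*(-1/137) = 98839/26605 + 8883062500/42059 = 236338034882001/1118979695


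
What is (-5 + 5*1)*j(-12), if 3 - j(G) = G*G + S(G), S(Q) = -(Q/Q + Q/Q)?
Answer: 0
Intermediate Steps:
S(Q) = -2 (S(Q) = -(1 + 1) = -1*2 = -2)
j(G) = 5 - G**2 (j(G) = 3 - (G*G - 2) = 3 - (G**2 - 2) = 3 - (-2 + G**2) = 3 + (2 - G**2) = 5 - G**2)
(-5 + 5*1)*j(-12) = (-5 + 5*1)*(5 - 1*(-12)**2) = (-5 + 5)*(5 - 1*144) = 0*(5 - 144) = 0*(-139) = 0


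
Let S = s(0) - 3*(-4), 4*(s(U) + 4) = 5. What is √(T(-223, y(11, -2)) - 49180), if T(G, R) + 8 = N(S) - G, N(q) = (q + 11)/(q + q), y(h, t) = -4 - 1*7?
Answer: I*√268126346/74 ≈ 221.28*I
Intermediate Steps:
s(U) = -11/4 (s(U) = -4 + (¼)*5 = -4 + 5/4 = -11/4)
S = 37/4 (S = -11/4 - 3*(-4) = -11/4 + 12 = 37/4 ≈ 9.2500)
y(h, t) = -11 (y(h, t) = -4 - 7 = -11)
N(q) = (11 + q)/(2*q) (N(q) = (11 + q)/((2*q)) = (11 + q)*(1/(2*q)) = (11 + q)/(2*q))
T(G, R) = -511/74 - G (T(G, R) = -8 + ((11 + 37/4)/(2*(37/4)) - G) = -8 + ((½)*(4/37)*(81/4) - G) = -8 + (81/74 - G) = -511/74 - G)
√(T(-223, y(11, -2)) - 49180) = √((-511/74 - 1*(-223)) - 49180) = √((-511/74 + 223) - 49180) = √(15991/74 - 49180) = √(-3623329/74) = I*√268126346/74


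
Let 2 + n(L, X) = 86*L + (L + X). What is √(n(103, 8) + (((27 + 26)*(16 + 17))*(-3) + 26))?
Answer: √3746 ≈ 61.205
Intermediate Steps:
n(L, X) = -2 + X + 87*L (n(L, X) = -2 + (86*L + (L + X)) = -2 + (X + 87*L) = -2 + X + 87*L)
√(n(103, 8) + (((27 + 26)*(16 + 17))*(-3) + 26)) = √((-2 + 8 + 87*103) + (((27 + 26)*(16 + 17))*(-3) + 26)) = √((-2 + 8 + 8961) + ((53*33)*(-3) + 26)) = √(8967 + (1749*(-3) + 26)) = √(8967 + (-5247 + 26)) = √(8967 - 5221) = √3746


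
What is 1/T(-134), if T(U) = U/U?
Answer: 1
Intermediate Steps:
T(U) = 1
1/T(-134) = 1/1 = 1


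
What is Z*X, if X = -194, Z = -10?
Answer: 1940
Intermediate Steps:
Z*X = -10*(-194) = 1940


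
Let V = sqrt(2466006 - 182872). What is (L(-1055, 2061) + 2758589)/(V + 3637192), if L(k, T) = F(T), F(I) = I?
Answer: 1004101409480/1322916336173 - 276065*sqrt(2283134)/1322916336173 ≈ 0.75869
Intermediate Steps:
L(k, T) = T
V = sqrt(2283134) ≈ 1511.0
(L(-1055, 2061) + 2758589)/(V + 3637192) = (2061 + 2758589)/(sqrt(2283134) + 3637192) = 2760650/(3637192 + sqrt(2283134))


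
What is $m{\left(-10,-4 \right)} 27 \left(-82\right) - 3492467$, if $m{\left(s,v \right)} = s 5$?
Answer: $-3381767$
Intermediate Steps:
$m{\left(s,v \right)} = 5 s$
$m{\left(-10,-4 \right)} 27 \left(-82\right) - 3492467 = 5 \left(-10\right) 27 \left(-82\right) - 3492467 = \left(-50\right) 27 \left(-82\right) - 3492467 = \left(-1350\right) \left(-82\right) - 3492467 = 110700 - 3492467 = -3381767$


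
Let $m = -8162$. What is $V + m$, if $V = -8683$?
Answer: $-16845$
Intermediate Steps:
$V + m = -8683 - 8162 = -16845$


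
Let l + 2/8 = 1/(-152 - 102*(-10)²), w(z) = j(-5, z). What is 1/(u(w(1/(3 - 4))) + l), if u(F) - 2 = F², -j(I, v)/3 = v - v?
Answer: 10352/18115 ≈ 0.57146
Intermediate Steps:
j(I, v) = 0 (j(I, v) = -3*(v - v) = -3*0 = 0)
w(z) = 0
u(F) = 2 + F²
l = -2589/10352 (l = -¼ + 1/(-152 - 102*(-10)²) = -¼ + 1/(-152 - 102*100) = -¼ + 1/(-152 - 10200) = -¼ + 1/(-10352) = -¼ - 1/10352 = -2589/10352 ≈ -0.25010)
1/(u(w(1/(3 - 4))) + l) = 1/((2 + 0²) - 2589/10352) = 1/((2 + 0) - 2589/10352) = 1/(2 - 2589/10352) = 1/(18115/10352) = 10352/18115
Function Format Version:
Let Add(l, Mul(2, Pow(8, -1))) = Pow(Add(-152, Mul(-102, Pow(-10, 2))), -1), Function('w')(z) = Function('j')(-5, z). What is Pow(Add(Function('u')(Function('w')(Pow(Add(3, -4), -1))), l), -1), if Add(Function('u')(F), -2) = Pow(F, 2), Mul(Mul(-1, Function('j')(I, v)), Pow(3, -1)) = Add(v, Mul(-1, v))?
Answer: Rational(10352, 18115) ≈ 0.57146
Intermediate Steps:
Function('j')(I, v) = 0 (Function('j')(I, v) = Mul(-3, Add(v, Mul(-1, v))) = Mul(-3, 0) = 0)
Function('w')(z) = 0
Function('u')(F) = Add(2, Pow(F, 2))
l = Rational(-2589, 10352) (l = Add(Rational(-1, 4), Pow(Add(-152, Mul(-102, Pow(-10, 2))), -1)) = Add(Rational(-1, 4), Pow(Add(-152, Mul(-102, 100)), -1)) = Add(Rational(-1, 4), Pow(Add(-152, -10200), -1)) = Add(Rational(-1, 4), Pow(-10352, -1)) = Add(Rational(-1, 4), Rational(-1, 10352)) = Rational(-2589, 10352) ≈ -0.25010)
Pow(Add(Function('u')(Function('w')(Pow(Add(3, -4), -1))), l), -1) = Pow(Add(Add(2, Pow(0, 2)), Rational(-2589, 10352)), -1) = Pow(Add(Add(2, 0), Rational(-2589, 10352)), -1) = Pow(Add(2, Rational(-2589, 10352)), -1) = Pow(Rational(18115, 10352), -1) = Rational(10352, 18115)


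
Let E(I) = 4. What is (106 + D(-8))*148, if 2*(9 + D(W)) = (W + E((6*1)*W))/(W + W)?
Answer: 28749/2 ≈ 14375.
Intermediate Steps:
D(W) = -9 + (4 + W)/(4*W) (D(W) = -9 + ((W + 4)/(W + W))/2 = -9 + ((4 + W)/((2*W)))/2 = -9 + ((4 + W)*(1/(2*W)))/2 = -9 + ((4 + W)/(2*W))/2 = -9 + (4 + W)/(4*W))
(106 + D(-8))*148 = (106 + (-35/4 + 1/(-8)))*148 = (106 + (-35/4 - ⅛))*148 = (106 - 71/8)*148 = (777/8)*148 = 28749/2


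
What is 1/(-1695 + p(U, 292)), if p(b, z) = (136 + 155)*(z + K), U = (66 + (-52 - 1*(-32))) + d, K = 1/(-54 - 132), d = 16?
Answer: 62/5163077 ≈ 1.2008e-5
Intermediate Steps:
K = -1/186 (K = 1/(-186) = -1/186 ≈ -0.0053763)
U = 62 (U = (66 + (-52 - 1*(-32))) + 16 = (66 + (-52 + 32)) + 16 = (66 - 20) + 16 = 46 + 16 = 62)
p(b, z) = -97/62 + 291*z (p(b, z) = (136 + 155)*(z - 1/186) = 291*(-1/186 + z) = -97/62 + 291*z)
1/(-1695 + p(U, 292)) = 1/(-1695 + (-97/62 + 291*292)) = 1/(-1695 + (-97/62 + 84972)) = 1/(-1695 + 5268167/62) = 1/(5163077/62) = 62/5163077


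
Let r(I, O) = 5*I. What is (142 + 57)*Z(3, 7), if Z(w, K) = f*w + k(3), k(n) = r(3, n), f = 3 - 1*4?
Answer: 2388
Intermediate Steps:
f = -1 (f = 3 - 4 = -1)
k(n) = 15 (k(n) = 5*3 = 15)
Z(w, K) = 15 - w (Z(w, K) = -w + 15 = 15 - w)
(142 + 57)*Z(3, 7) = (142 + 57)*(15 - 1*3) = 199*(15 - 3) = 199*12 = 2388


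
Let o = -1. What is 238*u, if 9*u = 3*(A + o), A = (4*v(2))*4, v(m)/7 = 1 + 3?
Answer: 35462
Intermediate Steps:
v(m) = 28 (v(m) = 7*(1 + 3) = 7*4 = 28)
A = 448 (A = (4*28)*4 = 112*4 = 448)
u = 149 (u = (3*(448 - 1))/9 = (3*447)/9 = (⅑)*1341 = 149)
238*u = 238*149 = 35462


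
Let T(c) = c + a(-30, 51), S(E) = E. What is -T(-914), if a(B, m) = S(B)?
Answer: 944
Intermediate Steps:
a(B, m) = B
T(c) = -30 + c (T(c) = c - 30 = -30 + c)
-T(-914) = -(-30 - 914) = -1*(-944) = 944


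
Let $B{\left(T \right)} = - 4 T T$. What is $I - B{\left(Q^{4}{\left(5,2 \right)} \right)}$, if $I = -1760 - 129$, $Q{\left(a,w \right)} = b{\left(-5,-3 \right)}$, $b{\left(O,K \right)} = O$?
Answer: $1560611$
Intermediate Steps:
$Q{\left(a,w \right)} = -5$
$B{\left(T \right)} = - 4 T^{2}$
$I = -1889$
$I - B{\left(Q^{4}{\left(5,2 \right)} \right)} = -1889 - - 4 \left(\left(-5\right)^{4}\right)^{2} = -1889 - - 4 \cdot 625^{2} = -1889 - \left(-4\right) 390625 = -1889 - -1562500 = -1889 + 1562500 = 1560611$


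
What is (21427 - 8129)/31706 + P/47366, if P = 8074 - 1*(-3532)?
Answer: 249463226/375446599 ≈ 0.66444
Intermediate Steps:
P = 11606 (P = 8074 + 3532 = 11606)
(21427 - 8129)/31706 + P/47366 = (21427 - 8129)/31706 + 11606/47366 = 13298*(1/31706) + 11606*(1/47366) = 6649/15853 + 5803/23683 = 249463226/375446599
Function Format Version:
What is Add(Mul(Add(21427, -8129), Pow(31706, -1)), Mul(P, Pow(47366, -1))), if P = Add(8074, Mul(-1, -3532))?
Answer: Rational(249463226, 375446599) ≈ 0.66444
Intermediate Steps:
P = 11606 (P = Add(8074, 3532) = 11606)
Add(Mul(Add(21427, -8129), Pow(31706, -1)), Mul(P, Pow(47366, -1))) = Add(Mul(Add(21427, -8129), Pow(31706, -1)), Mul(11606, Pow(47366, -1))) = Add(Mul(13298, Rational(1, 31706)), Mul(11606, Rational(1, 47366))) = Add(Rational(6649, 15853), Rational(5803, 23683)) = Rational(249463226, 375446599)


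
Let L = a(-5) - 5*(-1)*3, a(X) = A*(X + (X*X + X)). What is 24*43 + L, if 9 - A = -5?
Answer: 1257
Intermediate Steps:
A = 14 (A = 9 - 1*(-5) = 9 + 5 = 14)
a(X) = 14*X² + 28*X (a(X) = 14*(X + (X*X + X)) = 14*(X + (X² + X)) = 14*(X + (X + X²)) = 14*(X² + 2*X) = 14*X² + 28*X)
L = 225 (L = 14*(-5)*(2 - 5) - 5*(-1)*3 = 14*(-5)*(-3) + 5*3 = 210 + 15 = 225)
24*43 + L = 24*43 + 225 = 1032 + 225 = 1257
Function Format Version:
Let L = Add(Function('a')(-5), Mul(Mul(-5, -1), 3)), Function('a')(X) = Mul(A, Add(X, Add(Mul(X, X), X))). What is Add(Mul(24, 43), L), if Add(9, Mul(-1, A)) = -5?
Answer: 1257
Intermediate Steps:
A = 14 (A = Add(9, Mul(-1, -5)) = Add(9, 5) = 14)
Function('a')(X) = Add(Mul(14, Pow(X, 2)), Mul(28, X)) (Function('a')(X) = Mul(14, Add(X, Add(Mul(X, X), X))) = Mul(14, Add(X, Add(Pow(X, 2), X))) = Mul(14, Add(X, Add(X, Pow(X, 2)))) = Mul(14, Add(Pow(X, 2), Mul(2, X))) = Add(Mul(14, Pow(X, 2)), Mul(28, X)))
L = 225 (L = Add(Mul(14, -5, Add(2, -5)), Mul(Mul(-5, -1), 3)) = Add(Mul(14, -5, -3), Mul(5, 3)) = Add(210, 15) = 225)
Add(Mul(24, 43), L) = Add(Mul(24, 43), 225) = Add(1032, 225) = 1257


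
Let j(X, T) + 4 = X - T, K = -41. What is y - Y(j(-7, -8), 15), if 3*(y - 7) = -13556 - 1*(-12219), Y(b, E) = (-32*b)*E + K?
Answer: -5513/3 ≈ -1837.7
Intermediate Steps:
j(X, T) = -4 + X - T (j(X, T) = -4 + (X - T) = -4 + X - T)
Y(b, E) = -41 - 32*E*b (Y(b, E) = (-32*b)*E - 41 = -32*E*b - 41 = -41 - 32*E*b)
y = -1316/3 (y = 7 + (-13556 - 1*(-12219))/3 = 7 + (-13556 + 12219)/3 = 7 + (⅓)*(-1337) = 7 - 1337/3 = -1316/3 ≈ -438.67)
y - Y(j(-7, -8), 15) = -1316/3 - (-41 - 32*15*(-4 - 7 - 1*(-8))) = -1316/3 - (-41 - 32*15*(-4 - 7 + 8)) = -1316/3 - (-41 - 32*15*(-3)) = -1316/3 - (-41 + 1440) = -1316/3 - 1*1399 = -1316/3 - 1399 = -5513/3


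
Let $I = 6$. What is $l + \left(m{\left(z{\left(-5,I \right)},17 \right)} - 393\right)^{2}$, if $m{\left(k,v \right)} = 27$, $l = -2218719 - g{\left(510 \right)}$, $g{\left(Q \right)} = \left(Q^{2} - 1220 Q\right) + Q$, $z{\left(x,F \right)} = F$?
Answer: $-1723173$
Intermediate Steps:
$g{\left(Q \right)} = Q^{2} - 1219 Q$
$l = -1857129$ ($l = -2218719 - 510 \left(-1219 + 510\right) = -2218719 - 510 \left(-709\right) = -2218719 - -361590 = -2218719 + 361590 = -1857129$)
$l + \left(m{\left(z{\left(-5,I \right)},17 \right)} - 393\right)^{2} = -1857129 + \left(27 - 393\right)^{2} = -1857129 + \left(-366\right)^{2} = -1857129 + 133956 = -1723173$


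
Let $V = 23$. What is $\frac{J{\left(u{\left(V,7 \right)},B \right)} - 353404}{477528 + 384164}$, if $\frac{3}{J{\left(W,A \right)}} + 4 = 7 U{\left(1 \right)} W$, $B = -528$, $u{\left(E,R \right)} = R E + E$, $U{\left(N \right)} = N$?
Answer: $- \frac{11635147}{28369552} \approx -0.41013$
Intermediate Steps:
$u{\left(E,R \right)} = E + E R$ ($u{\left(E,R \right)} = E R + E = E + E R$)
$J{\left(W,A \right)} = \frac{3}{-4 + 7 W}$ ($J{\left(W,A \right)} = \frac{3}{-4 + 7 \cdot 1 W} = \frac{3}{-4 + 7 W}$)
$\frac{J{\left(u{\left(V,7 \right)},B \right)} - 353404}{477528 + 384164} = \frac{\frac{3}{-4 + 7 \cdot 23 \left(1 + 7\right)} - 353404}{477528 + 384164} = \frac{\frac{3}{-4 + 7 \cdot 23 \cdot 8} - 353404}{861692} = \left(\frac{3}{-4 + 7 \cdot 184} - 353404\right) \frac{1}{861692} = \left(\frac{3}{-4 + 1288} - 353404\right) \frac{1}{861692} = \left(\frac{3}{1284} - 353404\right) \frac{1}{861692} = \left(3 \cdot \frac{1}{1284} - 353404\right) \frac{1}{861692} = \left(\frac{1}{428} - 353404\right) \frac{1}{861692} = \left(- \frac{151256911}{428}\right) \frac{1}{861692} = - \frac{11635147}{28369552}$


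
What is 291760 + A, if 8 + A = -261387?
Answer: 30365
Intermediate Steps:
A = -261395 (A = -8 - 261387 = -261395)
291760 + A = 291760 - 261395 = 30365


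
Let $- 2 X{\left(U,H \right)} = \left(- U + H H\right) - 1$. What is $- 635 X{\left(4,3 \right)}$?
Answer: $1270$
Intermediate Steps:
$X{\left(U,H \right)} = \frac{1}{2} + \frac{U}{2} - \frac{H^{2}}{2}$ ($X{\left(U,H \right)} = - \frac{\left(- U + H H\right) - 1}{2} = - \frac{\left(- U + H^{2}\right) - 1}{2} = - \frac{\left(H^{2} - U\right) - 1}{2} = - \frac{-1 + H^{2} - U}{2} = \frac{1}{2} + \frac{U}{2} - \frac{H^{2}}{2}$)
$- 635 X{\left(4,3 \right)} = - 635 \left(\frac{1}{2} + \frac{1}{2} \cdot 4 - \frac{3^{2}}{2}\right) = - 635 \left(\frac{1}{2} + 2 - \frac{9}{2}\right) = \left(-635\right) \left(-2\right) = 1270$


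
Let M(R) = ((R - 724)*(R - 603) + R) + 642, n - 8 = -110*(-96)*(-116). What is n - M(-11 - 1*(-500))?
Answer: -1252873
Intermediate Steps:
n = -1224952 (n = 8 - 110*(-96)*(-116) = 8 + 10560*(-116) = 8 - 1224960 = -1224952)
M(R) = 642 + R + (-724 + R)*(-603 + R) (M(R) = ((-724 + R)*(-603 + R) + R) + 642 = (R + (-724 + R)*(-603 + R)) + 642 = 642 + R + (-724 + R)*(-603 + R))
n - M(-11 - 1*(-500)) = -1224952 - (437214 + (-11 - 1*(-500))² - 1326*(-11 - 1*(-500))) = -1224952 - (437214 + (-11 + 500)² - 1326*(-11 + 500)) = -1224952 - (437214 + 489² - 1326*489) = -1224952 - (437214 + 239121 - 648414) = -1224952 - 1*27921 = -1224952 - 27921 = -1252873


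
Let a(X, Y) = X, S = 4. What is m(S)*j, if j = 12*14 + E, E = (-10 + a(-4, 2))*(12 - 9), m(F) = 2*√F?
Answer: 504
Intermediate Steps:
E = -42 (E = (-10 - 4)*(12 - 9) = -14*3 = -42)
j = 126 (j = 12*14 - 42 = 168 - 42 = 126)
m(S)*j = (2*√4)*126 = (2*2)*126 = 4*126 = 504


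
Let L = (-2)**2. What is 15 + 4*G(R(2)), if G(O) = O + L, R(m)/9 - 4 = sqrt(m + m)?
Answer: 247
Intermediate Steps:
L = 4
R(m) = 36 + 9*sqrt(2)*sqrt(m) (R(m) = 36 + 9*sqrt(m + m) = 36 + 9*sqrt(2*m) = 36 + 9*(sqrt(2)*sqrt(m)) = 36 + 9*sqrt(2)*sqrt(m))
G(O) = 4 + O (G(O) = O + 4 = 4 + O)
15 + 4*G(R(2)) = 15 + 4*(4 + (36 + 9*sqrt(2)*sqrt(2))) = 15 + 4*(4 + (36 + 18)) = 15 + 4*(4 + 54) = 15 + 4*58 = 15 + 232 = 247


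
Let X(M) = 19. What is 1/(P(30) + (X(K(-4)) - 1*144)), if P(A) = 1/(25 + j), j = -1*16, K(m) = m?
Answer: -9/1124 ≈ -0.0080071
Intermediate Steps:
j = -16
P(A) = ⅑ (P(A) = 1/(25 - 16) = 1/9 = ⅑)
1/(P(30) + (X(K(-4)) - 1*144)) = 1/(⅑ + (19 - 1*144)) = 1/(⅑ + (19 - 144)) = 1/(⅑ - 125) = 1/(-1124/9) = -9/1124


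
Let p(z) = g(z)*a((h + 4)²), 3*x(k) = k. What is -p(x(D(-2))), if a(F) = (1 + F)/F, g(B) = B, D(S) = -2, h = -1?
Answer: 20/27 ≈ 0.74074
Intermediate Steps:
x(k) = k/3
a(F) = (1 + F)/F
p(z) = 10*z/9 (p(z) = z*((1 + (-1 + 4)²)/((-1 + 4)²)) = z*((1 + 3²)/(3²)) = z*((1 + 9)/9) = z*((⅑)*10) = z*(10/9) = 10*z/9)
-p(x(D(-2))) = -10*(⅓)*(-2)/9 = -10*(-2)/(9*3) = -1*(-20/27) = 20/27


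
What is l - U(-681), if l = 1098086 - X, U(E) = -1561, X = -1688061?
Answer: 2787708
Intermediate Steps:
l = 2786147 (l = 1098086 - 1*(-1688061) = 1098086 + 1688061 = 2786147)
l - U(-681) = 2786147 - 1*(-1561) = 2786147 + 1561 = 2787708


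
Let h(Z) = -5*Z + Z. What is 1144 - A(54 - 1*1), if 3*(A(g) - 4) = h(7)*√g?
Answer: 1140 + 28*√53/3 ≈ 1207.9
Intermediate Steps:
h(Z) = -4*Z
A(g) = 4 - 28*√g/3 (A(g) = 4 + ((-4*7)*√g)/3 = 4 + (-28*√g)/3 = 4 - 28*√g/3)
1144 - A(54 - 1*1) = 1144 - (4 - 28*√(54 - 1*1)/3) = 1144 - (4 - 28*√(54 - 1)/3) = 1144 - (4 - 28*√53/3) = 1144 + (-4 + 28*√53/3) = 1140 + 28*√53/3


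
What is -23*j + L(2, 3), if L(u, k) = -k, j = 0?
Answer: -3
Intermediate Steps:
-23*j + L(2, 3) = -23*0 - 1*3 = 0 - 3 = -3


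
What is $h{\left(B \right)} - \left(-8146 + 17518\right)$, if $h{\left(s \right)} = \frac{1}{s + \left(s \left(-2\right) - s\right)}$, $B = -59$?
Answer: $- \frac{1105895}{118} \approx -9372.0$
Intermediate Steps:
$h{\left(s \right)} = - \frac{1}{2 s}$ ($h{\left(s \right)} = \frac{1}{s - 3 s} = \frac{1}{\left(-2\right) s} = - \frac{1}{2 s}$)
$h{\left(B \right)} - \left(-8146 + 17518\right) = - \frac{1}{2 \left(-59\right)} - \left(-8146 + 17518\right) = \left(- \frac{1}{2}\right) \left(- \frac{1}{59}\right) - 9372 = \frac{1}{118} - 9372 = - \frac{1105895}{118}$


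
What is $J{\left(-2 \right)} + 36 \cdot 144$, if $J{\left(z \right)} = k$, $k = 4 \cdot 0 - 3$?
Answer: $5181$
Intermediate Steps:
$k = -3$ ($k = 0 - 3 = -3$)
$J{\left(z \right)} = -3$
$J{\left(-2 \right)} + 36 \cdot 144 = -3 + 36 \cdot 144 = -3 + 5184 = 5181$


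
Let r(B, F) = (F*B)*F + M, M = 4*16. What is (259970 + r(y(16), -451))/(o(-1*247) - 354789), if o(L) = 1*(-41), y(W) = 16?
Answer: -351445/35483 ≈ -9.9046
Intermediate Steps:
M = 64
r(B, F) = 64 + B*F**2 (r(B, F) = (F*B)*F + 64 = (B*F)*F + 64 = B*F**2 + 64 = 64 + B*F**2)
o(L) = -41
(259970 + r(y(16), -451))/(o(-1*247) - 354789) = (259970 + (64 + 16*(-451)**2))/(-41 - 354789) = (259970 + (64 + 16*203401))/(-354830) = (259970 + (64 + 3254416))*(-1/354830) = (259970 + 3254480)*(-1/354830) = 3514450*(-1/354830) = -351445/35483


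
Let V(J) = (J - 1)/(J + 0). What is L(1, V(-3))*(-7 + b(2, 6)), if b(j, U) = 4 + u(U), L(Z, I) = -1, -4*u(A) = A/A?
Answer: 13/4 ≈ 3.2500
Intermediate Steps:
V(J) = (-1 + J)/J
u(A) = -¼ (u(A) = -A/(4*A) = -¼*1 = -¼)
b(j, U) = 15/4 (b(j, U) = 4 - ¼ = 15/4)
L(1, V(-3))*(-7 + b(2, 6)) = -(-7 + 15/4) = -1*(-13/4) = 13/4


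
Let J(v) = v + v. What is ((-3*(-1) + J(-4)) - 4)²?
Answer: 81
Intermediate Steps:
J(v) = 2*v
((-3*(-1) + J(-4)) - 4)² = ((-3*(-1) + 2*(-4)) - 4)² = ((3 - 8) - 4)² = (-5 - 4)² = (-9)² = 81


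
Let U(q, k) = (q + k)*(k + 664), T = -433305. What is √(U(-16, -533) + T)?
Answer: 6*I*√14034 ≈ 710.79*I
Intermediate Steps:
U(q, k) = (664 + k)*(k + q) (U(q, k) = (k + q)*(664 + k) = (664 + k)*(k + q))
√(U(-16, -533) + T) = √(((-533)² + 664*(-533) + 664*(-16) - 533*(-16)) - 433305) = √((284089 - 353912 - 10624 + 8528) - 433305) = √(-71919 - 433305) = √(-505224) = 6*I*√14034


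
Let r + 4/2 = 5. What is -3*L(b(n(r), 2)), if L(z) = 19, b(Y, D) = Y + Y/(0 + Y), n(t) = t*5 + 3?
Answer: -57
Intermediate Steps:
r = 3 (r = -2 + 5 = 3)
n(t) = 3 + 5*t (n(t) = 5*t + 3 = 3 + 5*t)
b(Y, D) = 1 + Y (b(Y, D) = Y + Y/Y = Y + 1 = 1 + Y)
-3*L(b(n(r), 2)) = -3*19 = -57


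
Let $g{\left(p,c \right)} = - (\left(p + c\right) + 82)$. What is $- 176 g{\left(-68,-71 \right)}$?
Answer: $-10032$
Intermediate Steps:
$g{\left(p,c \right)} = -82 - c - p$ ($g{\left(p,c \right)} = - (\left(c + p\right) + 82) = - (82 + c + p) = -82 - c - p$)
$- 176 g{\left(-68,-71 \right)} = - 176 \left(-82 - -71 - -68\right) = - 176 \left(-82 + 71 + 68\right) = \left(-176\right) 57 = -10032$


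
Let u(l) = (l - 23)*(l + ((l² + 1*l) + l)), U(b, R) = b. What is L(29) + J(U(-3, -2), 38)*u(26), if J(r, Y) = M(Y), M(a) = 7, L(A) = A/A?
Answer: 15835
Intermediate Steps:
L(A) = 1
J(r, Y) = 7
u(l) = (-23 + l)*(l² + 3*l) (u(l) = (-23 + l)*(l + ((l² + l) + l)) = (-23 + l)*(l + ((l + l²) + l)) = (-23 + l)*(l + (l² + 2*l)) = (-23 + l)*(l² + 3*l))
L(29) + J(U(-3, -2), 38)*u(26) = 1 + 7*(26*(-69 + 26² - 20*26)) = 1 + 7*(26*(-69 + 676 - 520)) = 1 + 7*(26*87) = 1 + 7*2262 = 1 + 15834 = 15835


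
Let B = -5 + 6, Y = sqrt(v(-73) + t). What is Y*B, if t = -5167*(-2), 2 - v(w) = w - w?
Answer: 4*sqrt(646) ≈ 101.67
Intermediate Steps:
v(w) = 2 (v(w) = 2 - (w - w) = 2 - 1*0 = 2 + 0 = 2)
t = 10334
Y = 4*sqrt(646) (Y = sqrt(2 + 10334) = sqrt(10336) = 4*sqrt(646) ≈ 101.67)
B = 1
Y*B = (4*sqrt(646))*1 = 4*sqrt(646)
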